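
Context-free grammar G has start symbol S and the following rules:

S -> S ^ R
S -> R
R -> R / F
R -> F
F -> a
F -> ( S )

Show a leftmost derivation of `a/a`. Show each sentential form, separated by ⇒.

S ⇒ R ⇒ R/F ⇒ F/F ⇒ a/F ⇒ a/a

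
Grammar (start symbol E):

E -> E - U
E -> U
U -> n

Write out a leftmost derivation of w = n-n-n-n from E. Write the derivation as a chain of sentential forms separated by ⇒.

E ⇒ E-U ⇒ E-U-U ⇒ E-U-U-U ⇒ U-U-U-U ⇒ n-U-U-U ⇒ n-n-U-U ⇒ n-n-n-U ⇒ n-n-n-n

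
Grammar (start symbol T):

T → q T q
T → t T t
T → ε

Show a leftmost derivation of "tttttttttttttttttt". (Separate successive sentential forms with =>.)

T => tTt => ttTtt => tttTttt => ttttTtttt => tttttTttttt => ttttttTtttttt => tttttttTttttttt => ttttttttTtttttttt => tttttttttTttttttttt => tttttttttttttttttt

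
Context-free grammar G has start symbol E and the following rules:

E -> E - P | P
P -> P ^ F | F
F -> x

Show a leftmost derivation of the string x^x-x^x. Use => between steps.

E => E-P => P-P => P^F-P => F^F-P => x^F-P => x^x-P => x^x-P^F => x^x-F^F => x^x-x^F => x^x-x^x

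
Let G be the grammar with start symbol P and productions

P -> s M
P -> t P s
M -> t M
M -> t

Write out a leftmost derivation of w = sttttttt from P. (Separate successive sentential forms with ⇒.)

P ⇒ sM ⇒ stM ⇒ sttM ⇒ stttM ⇒ sttttM ⇒ stttttM ⇒ sttttttM ⇒ sttttttt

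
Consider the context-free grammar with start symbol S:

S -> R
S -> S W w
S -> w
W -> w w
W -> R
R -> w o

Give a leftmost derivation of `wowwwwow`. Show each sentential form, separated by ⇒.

S ⇒ SWw ⇒ SWwWw ⇒ RWwWw ⇒ woWwWw ⇒ wowwwWw ⇒ wowwwRw ⇒ wowwwwow

S ⇒ SWw   [S -> S W w]
SWw ⇒ SWwWw   [S -> S W w]
SWwWw ⇒ RWwWw   [S -> R]
RWwWw ⇒ woWwWw   [R -> w o]
woWwWw ⇒ wowwwWw   [W -> w w]
wowwwWw ⇒ wowwwRw   [W -> R]
wowwwRw ⇒ wowwwwow   [R -> w o]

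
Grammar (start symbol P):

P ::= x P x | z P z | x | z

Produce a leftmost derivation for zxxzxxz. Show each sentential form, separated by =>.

P => zPz => zxPxz => zxxPxxz => zxxzxxz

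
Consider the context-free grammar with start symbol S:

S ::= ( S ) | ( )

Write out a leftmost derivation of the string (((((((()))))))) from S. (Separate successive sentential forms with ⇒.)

S ⇒ (S) ⇒ ((S)) ⇒ (((S))) ⇒ ((((S)))) ⇒ (((((S))))) ⇒ ((((((S)))))) ⇒ (((((((S))))))) ⇒ (((((((())))))))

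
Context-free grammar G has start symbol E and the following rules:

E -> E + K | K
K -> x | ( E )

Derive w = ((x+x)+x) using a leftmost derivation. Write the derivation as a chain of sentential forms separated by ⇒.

E ⇒ K   [E -> K]
K ⇒ (E)   [K -> ( E )]
(E) ⇒ (E+K)   [E -> E + K]
(E+K) ⇒ (K+K)   [E -> K]
(K+K) ⇒ ((E)+K)   [K -> ( E )]
((E)+K) ⇒ ((E+K)+K)   [E -> E + K]
((E+K)+K) ⇒ ((K+K)+K)   [E -> K]
((K+K)+K) ⇒ ((x+K)+K)   [K -> x]
((x+K)+K) ⇒ ((x+x)+K)   [K -> x]
((x+x)+K) ⇒ ((x+x)+x)   [K -> x]

E⇒K⇒(E)⇒(E+K)⇒(K+K)⇒((E)+K)⇒((E+K)+K)⇒((K+K)+K)⇒((x+K)+K)⇒((x+x)+K)⇒((x+x)+x)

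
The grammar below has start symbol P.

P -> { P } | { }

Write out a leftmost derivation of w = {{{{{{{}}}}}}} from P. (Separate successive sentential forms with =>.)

P => {P} => {{P}} => {{{P}}} => {{{{P}}}} => {{{{{P}}}}} => {{{{{{P}}}}}} => {{{{{{{}}}}}}}

P => {P}   [P -> { P }]
{P} => {{P}}   [P -> { P }]
{{P}} => {{{P}}}   [P -> { P }]
{{{P}}} => {{{{P}}}}   [P -> { P }]
{{{{P}}}} => {{{{{P}}}}}   [P -> { P }]
{{{{{P}}}}} => {{{{{{P}}}}}}   [P -> { P }]
{{{{{{P}}}}}} => {{{{{{{}}}}}}}   [P -> { }]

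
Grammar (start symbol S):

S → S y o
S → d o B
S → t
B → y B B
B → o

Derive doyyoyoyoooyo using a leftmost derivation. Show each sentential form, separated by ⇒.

S ⇒ Syo ⇒ doByo ⇒ doyBByo ⇒ doyyBBByo ⇒ doyyoBByo ⇒ doyyoyBBByo ⇒ doyyoyoBByo ⇒ doyyoyoyBBByo ⇒ doyyoyoyoBByo ⇒ doyyoyoyooByo ⇒ doyyoyoyoooyo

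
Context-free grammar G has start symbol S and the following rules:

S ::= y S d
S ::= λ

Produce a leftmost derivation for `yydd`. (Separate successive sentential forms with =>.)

S => ySd => yySdd => yydd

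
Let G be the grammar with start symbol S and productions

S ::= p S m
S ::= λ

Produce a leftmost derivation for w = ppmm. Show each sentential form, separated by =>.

S => pSm   [S ::= p S m]
pSm => ppSmm   [S ::= p S m]
ppSmm => ppmm   [S ::= λ]

S => pSm => ppSmm => ppmm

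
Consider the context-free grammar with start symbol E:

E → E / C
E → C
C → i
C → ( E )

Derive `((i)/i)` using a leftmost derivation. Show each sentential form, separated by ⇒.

E ⇒ C ⇒ (E) ⇒ (E/C) ⇒ (C/C) ⇒ ((E)/C) ⇒ ((C)/C) ⇒ ((i)/C) ⇒ ((i)/i)

E ⇒ C   [E → C]
C ⇒ (E)   [C → ( E )]
(E) ⇒ (E/C)   [E → E / C]
(E/C) ⇒ (C/C)   [E → C]
(C/C) ⇒ ((E)/C)   [C → ( E )]
((E)/C) ⇒ ((C)/C)   [E → C]
((C)/C) ⇒ ((i)/C)   [C → i]
((i)/C) ⇒ ((i)/i)   [C → i]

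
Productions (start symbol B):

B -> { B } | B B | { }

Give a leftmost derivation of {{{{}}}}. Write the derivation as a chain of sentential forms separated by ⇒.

B ⇒ {B} ⇒ {{B}} ⇒ {{{B}}} ⇒ {{{{}}}}

B ⇒ {B}   [B -> { B }]
{B} ⇒ {{B}}   [B -> { B }]
{{B}} ⇒ {{{B}}}   [B -> { B }]
{{{B}}} ⇒ {{{{}}}}   [B -> { }]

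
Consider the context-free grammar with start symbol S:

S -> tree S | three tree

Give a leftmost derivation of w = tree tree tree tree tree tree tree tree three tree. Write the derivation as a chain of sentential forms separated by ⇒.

S ⇒ tree S ⇒ tree tree S ⇒ tree tree tree S ⇒ tree tree tree tree S ⇒ tree tree tree tree tree S ⇒ tree tree tree tree tree tree S ⇒ tree tree tree tree tree tree tree S ⇒ tree tree tree tree tree tree tree tree S ⇒ tree tree tree tree tree tree tree tree three tree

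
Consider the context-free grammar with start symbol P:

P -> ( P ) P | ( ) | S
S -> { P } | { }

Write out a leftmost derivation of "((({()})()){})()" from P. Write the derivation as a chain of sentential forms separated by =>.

P=>(P)P=>((P)P)P=>(((P)P)P)P=>(((S)P)P)P=>((({P})P)P)P=>((({()})P)P)P=>((({()})())P)P=>((({()})())S)P=>((({()})()){})P=>((({()})()){})()

P => (P)P   [P -> ( P ) P]
(P)P => ((P)P)P   [P -> ( P ) P]
((P)P)P => (((P)P)P)P   [P -> ( P ) P]
(((P)P)P)P => (((S)P)P)P   [P -> S]
(((S)P)P)P => ((({P})P)P)P   [S -> { P }]
((({P})P)P)P => ((({()})P)P)P   [P -> ( )]
((({()})P)P)P => ((({()})())P)P   [P -> ( )]
((({()})())P)P => ((({()})())S)P   [P -> S]
((({()})())S)P => ((({()})()){})P   [S -> { }]
((({()})()){})P => ((({()})()){})()   [P -> ( )]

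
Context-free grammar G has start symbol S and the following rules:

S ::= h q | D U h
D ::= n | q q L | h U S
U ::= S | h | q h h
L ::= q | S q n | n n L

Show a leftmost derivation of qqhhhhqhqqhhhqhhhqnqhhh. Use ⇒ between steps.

S ⇒ DUh   [S ::= D U h]
DUh ⇒ qqLUh   [D ::= q q L]
qqLUh ⇒ qqSqnUh   [L ::= S q n]
qqSqnUh ⇒ qqDUhqnUh   [S ::= D U h]
qqDUhqnUh ⇒ qqhUSUhqnUh   [D ::= h U S]
qqhUSUhqnUh ⇒ qqhhSUhqnUh   [U ::= h]
qqhhSUhqnUh ⇒ qqhhDUhUhqnUh   [S ::= D U h]
qqhhDUhUhqnUh ⇒ qqhhhUSUhUhqnUh   [D ::= h U S]
qqhhhUSUhUhqnUh ⇒ qqhhhSSUhUhqnUh   [U ::= S]
qqhhhSSUhUhqnUh ⇒ qqhhhhqSUhUhqnUh   [S ::= h q]
qqhhhhqSUhUhqnUh ⇒ qqhhhhqhqUhUhqnUh   [S ::= h q]
qqhhhhqhqUhUhqnUh ⇒ qqhhhhqhqqhhhUhqnUh   [U ::= q h h]
qqhhhhqhqqhhhUhqnUh ⇒ qqhhhhqhqqhhhqhhhqnUh   [U ::= q h h]
qqhhhhqhqqhhhqhhhqnUh ⇒ qqhhhhqhqqhhhqhhhqnqhhh   [U ::= q h h]

S ⇒ DUh ⇒ qqLUh ⇒ qqSqnUh ⇒ qqDUhqnUh ⇒ qqhUSUhqnUh ⇒ qqhhSUhqnUh ⇒ qqhhDUhUhqnUh ⇒ qqhhhUSUhUhqnUh ⇒ qqhhhSSUhUhqnUh ⇒ qqhhhhqSUhUhqnUh ⇒ qqhhhhqhqUhUhqnUh ⇒ qqhhhhqhqqhhhUhqnUh ⇒ qqhhhhqhqqhhhqhhhqnUh ⇒ qqhhhhqhqqhhhqhhhqnqhhh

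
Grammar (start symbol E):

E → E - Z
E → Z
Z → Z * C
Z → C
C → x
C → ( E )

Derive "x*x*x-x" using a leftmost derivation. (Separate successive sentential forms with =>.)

E => E-Z => Z-Z => Z*C-Z => Z*C*C-Z => C*C*C-Z => x*C*C-Z => x*x*C-Z => x*x*x-Z => x*x*x-C => x*x*x-x

E => E-Z   [E → E - Z]
E-Z => Z-Z   [E → Z]
Z-Z => Z*C-Z   [Z → Z * C]
Z*C-Z => Z*C*C-Z   [Z → Z * C]
Z*C*C-Z => C*C*C-Z   [Z → C]
C*C*C-Z => x*C*C-Z   [C → x]
x*C*C-Z => x*x*C-Z   [C → x]
x*x*C-Z => x*x*x-Z   [C → x]
x*x*x-Z => x*x*x-C   [Z → C]
x*x*x-C => x*x*x-x   [C → x]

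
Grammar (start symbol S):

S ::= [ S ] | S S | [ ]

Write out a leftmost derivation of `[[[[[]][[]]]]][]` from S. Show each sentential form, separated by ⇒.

S ⇒ SS ⇒ [S]S ⇒ [[S]]S ⇒ [[[S]]]S ⇒ [[[SS]]]S ⇒ [[[[S]S]]]S ⇒ [[[[[]]S]]]S ⇒ [[[[[]][S]]]]S ⇒ [[[[[]][[]]]]]S ⇒ [[[[[]][[]]]]][]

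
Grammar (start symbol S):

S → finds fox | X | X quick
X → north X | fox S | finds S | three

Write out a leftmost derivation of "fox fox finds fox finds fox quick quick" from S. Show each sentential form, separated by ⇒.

S ⇒ X quick   [S → X quick]
X quick ⇒ fox S quick   [X → fox S]
fox S quick ⇒ fox X quick   [S → X]
fox X quick ⇒ fox fox S quick   [X → fox S]
fox fox S quick ⇒ fox fox X quick   [S → X]
fox fox X quick ⇒ fox fox finds S quick   [X → finds S]
fox fox finds S quick ⇒ fox fox finds X quick quick   [S → X quick]
fox fox finds X quick quick ⇒ fox fox finds fox S quick quick   [X → fox S]
fox fox finds fox S quick quick ⇒ fox fox finds fox finds fox quick quick   [S → finds fox]

S ⇒ X quick ⇒ fox S quick ⇒ fox X quick ⇒ fox fox S quick ⇒ fox fox X quick ⇒ fox fox finds S quick ⇒ fox fox finds X quick quick ⇒ fox fox finds fox S quick quick ⇒ fox fox finds fox finds fox quick quick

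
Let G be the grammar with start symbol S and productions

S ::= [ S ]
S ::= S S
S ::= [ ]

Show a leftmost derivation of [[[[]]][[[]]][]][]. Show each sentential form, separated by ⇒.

S ⇒ SS ⇒ [S]S ⇒ [SS]S ⇒ [SSS]S ⇒ [[S]SS]S ⇒ [[[S]]SS]S ⇒ [[[[]]]SS]S ⇒ [[[[]]][S]S]S ⇒ [[[[]]][[S]]S]S ⇒ [[[[]]][[[]]]S]S ⇒ [[[[]]][[[]]][]]S ⇒ [[[[]]][[[]]][]][]

S ⇒ SS   [S ::= S S]
SS ⇒ [S]S   [S ::= [ S ]]
[S]S ⇒ [SS]S   [S ::= S S]
[SS]S ⇒ [SSS]S   [S ::= S S]
[SSS]S ⇒ [[S]SS]S   [S ::= [ S ]]
[[S]SS]S ⇒ [[[S]]SS]S   [S ::= [ S ]]
[[[S]]SS]S ⇒ [[[[]]]SS]S   [S ::= [ ]]
[[[[]]]SS]S ⇒ [[[[]]][S]S]S   [S ::= [ S ]]
[[[[]]][S]S]S ⇒ [[[[]]][[S]]S]S   [S ::= [ S ]]
[[[[]]][[S]]S]S ⇒ [[[[]]][[[]]]S]S   [S ::= [ ]]
[[[[]]][[[]]]S]S ⇒ [[[[]]][[[]]][]]S   [S ::= [ ]]
[[[[]]][[[]]][]]S ⇒ [[[[]]][[[]]][]][]   [S ::= [ ]]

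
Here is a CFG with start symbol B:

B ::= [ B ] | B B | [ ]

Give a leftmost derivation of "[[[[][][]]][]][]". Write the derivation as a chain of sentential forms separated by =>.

B => BB   [B ::= B B]
BB => [B]B   [B ::= [ B ]]
[B]B => [BB]B   [B ::= B B]
[BB]B => [[B]B]B   [B ::= [ B ]]
[[B]B]B => [[[B]]B]B   [B ::= [ B ]]
[[[B]]B]B => [[[BB]]B]B   [B ::= B B]
[[[BB]]B]B => [[[BBB]]B]B   [B ::= B B]
[[[BBB]]B]B => [[[[]BB]]B]B   [B ::= [ ]]
[[[[]BB]]B]B => [[[[][]B]]B]B   [B ::= [ ]]
[[[[][]B]]B]B => [[[[][][]]]B]B   [B ::= [ ]]
[[[[][][]]]B]B => [[[[][][]]][]]B   [B ::= [ ]]
[[[[][][]]][]]B => [[[[][][]]][]][]   [B ::= [ ]]

B=>BB=>[B]B=>[BB]B=>[[B]B]B=>[[[B]]B]B=>[[[BB]]B]B=>[[[BBB]]B]B=>[[[[]BB]]B]B=>[[[[][]B]]B]B=>[[[[][][]]]B]B=>[[[[][][]]][]]B=>[[[[][][]]][]][]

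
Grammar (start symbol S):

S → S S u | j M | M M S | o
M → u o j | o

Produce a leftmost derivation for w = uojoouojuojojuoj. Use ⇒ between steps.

S ⇒ MMS   [S → M M S]
MMS ⇒ uojMS   [M → u o j]
uojMS ⇒ uojoS   [M → o]
uojoS ⇒ uojoMMS   [S → M M S]
uojoMMS ⇒ uojooMS   [M → o]
uojooMS ⇒ uojoouojS   [M → u o j]
uojoouojS ⇒ uojoouojMMS   [S → M M S]
uojoouojMMS ⇒ uojoouojuojMS   [M → u o j]
uojoouojuojMS ⇒ uojoouojuojoS   [M → o]
uojoouojuojoS ⇒ uojoouojuojojM   [S → j M]
uojoouojuojojM ⇒ uojoouojuojojuoj   [M → u o j]

S⇒MMS⇒uojMS⇒uojoS⇒uojoMMS⇒uojooMS⇒uojoouojS⇒uojoouojMMS⇒uojoouojuojMS⇒uojoouojuojoS⇒uojoouojuojojM⇒uojoouojuojojuoj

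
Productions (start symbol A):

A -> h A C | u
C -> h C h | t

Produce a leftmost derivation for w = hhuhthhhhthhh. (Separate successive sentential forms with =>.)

A => hAC   [A -> h A C]
hAC => hhACC   [A -> h A C]
hhACC => hhuCC   [A -> u]
hhuCC => hhuhChC   [C -> h C h]
hhuhChC => hhuhthC   [C -> t]
hhuhthC => hhuhthhCh   [C -> h C h]
hhuhthhCh => hhuhthhhChh   [C -> h C h]
hhuhthhhChh => hhuhthhhhChhh   [C -> h C h]
hhuhthhhhChhh => hhuhthhhhthhh   [C -> t]

A => hAC => hhACC => hhuCC => hhuhChC => hhuhthC => hhuhthhCh => hhuhthhhChh => hhuhthhhhChhh => hhuhthhhhthhh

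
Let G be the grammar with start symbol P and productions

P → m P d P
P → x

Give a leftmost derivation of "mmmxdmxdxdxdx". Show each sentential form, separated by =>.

P => mPdP   [P → m P d P]
mPdP => mmPdPdP   [P → m P d P]
mmPdPdP => mmmPdPdPdP   [P → m P d P]
mmmPdPdPdP => mmmxdPdPdP   [P → x]
mmmxdPdPdP => mmmxdmPdPdPdP   [P → m P d P]
mmmxdmPdPdPdP => mmmxdmxdPdPdP   [P → x]
mmmxdmxdPdPdP => mmmxdmxdxdPdP   [P → x]
mmmxdmxdxdPdP => mmmxdmxdxdxdP   [P → x]
mmmxdmxdxdxdP => mmmxdmxdxdxdx   [P → x]

P => mPdP => mmPdPdP => mmmPdPdPdP => mmmxdPdPdP => mmmxdmPdPdPdP => mmmxdmxdPdPdP => mmmxdmxdxdPdP => mmmxdmxdxdxdP => mmmxdmxdxdxdx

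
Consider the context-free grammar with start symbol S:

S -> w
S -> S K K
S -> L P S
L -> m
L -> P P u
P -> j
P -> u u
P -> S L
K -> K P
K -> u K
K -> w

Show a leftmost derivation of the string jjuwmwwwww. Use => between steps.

S => SKK   [S -> S K K]
SKK => SKKKK   [S -> S K K]
SKKKK => LPSKKKK   [S -> L P S]
LPSKKKK => PPuPSKKKK   [L -> P P u]
PPuPSKKKK => jPuPSKKKK   [P -> j]
jPuPSKKKK => jjuPSKKKK   [P -> j]
jjuPSKKKK => jjuSLSKKKK   [P -> S L]
jjuSLSKKKK => jjuwLSKKKK   [S -> w]
jjuwLSKKKK => jjuwmSKKKK   [L -> m]
jjuwmSKKKK => jjuwmwKKKK   [S -> w]
jjuwmwKKKK => jjuwmwwKKK   [K -> w]
jjuwmwwKKK => jjuwmwwwKK   [K -> w]
jjuwmwwwKK => jjuwmwwwwK   [K -> w]
jjuwmwwwwK => jjuwmwwwww   [K -> w]

S=>SKK=>SKKKK=>LPSKKKK=>PPuPSKKKK=>jPuPSKKKK=>jjuPSKKKK=>jjuSLSKKKK=>jjuwLSKKKK=>jjuwmSKKKK=>jjuwmwKKKK=>jjuwmwwKKK=>jjuwmwwwKK=>jjuwmwwwwK=>jjuwmwwwww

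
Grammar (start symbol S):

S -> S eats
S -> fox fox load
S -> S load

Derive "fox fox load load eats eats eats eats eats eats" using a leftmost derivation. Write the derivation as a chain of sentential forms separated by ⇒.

S ⇒ S eats ⇒ S eats eats ⇒ S eats eats eats ⇒ S eats eats eats eats ⇒ S eats eats eats eats eats ⇒ S eats eats eats eats eats eats ⇒ S load eats eats eats eats eats eats ⇒ fox fox load load eats eats eats eats eats eats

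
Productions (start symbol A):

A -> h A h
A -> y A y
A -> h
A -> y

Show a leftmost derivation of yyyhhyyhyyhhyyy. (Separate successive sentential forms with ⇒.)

A ⇒ yAy ⇒ yyAyy ⇒ yyyAyyy ⇒ yyyhAhyyy ⇒ yyyhhAhhyyy ⇒ yyyhhyAyhhyyy ⇒ yyyhhyyAyyhhyyy ⇒ yyyhhyyhyyhhyyy

A ⇒ yAy   [A -> y A y]
yAy ⇒ yyAyy   [A -> y A y]
yyAyy ⇒ yyyAyyy   [A -> y A y]
yyyAyyy ⇒ yyyhAhyyy   [A -> h A h]
yyyhAhyyy ⇒ yyyhhAhhyyy   [A -> h A h]
yyyhhAhhyyy ⇒ yyyhhyAyhhyyy   [A -> y A y]
yyyhhyAyhhyyy ⇒ yyyhhyyAyyhhyyy   [A -> y A y]
yyyhhyyAyyhhyyy ⇒ yyyhhyyhyyhhyyy   [A -> h]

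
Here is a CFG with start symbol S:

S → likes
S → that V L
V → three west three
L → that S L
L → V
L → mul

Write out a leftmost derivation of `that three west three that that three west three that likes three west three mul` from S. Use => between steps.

S => that V L => that three west three L => that three west three that S L => that three west three that that V L L => that three west three that that three west three L L => that three west three that that three west three that S L L => that three west three that that three west three that likes L L => that three west three that that three west three that likes V L => that three west three that that three west three that likes three west three L => that three west three that that three west three that likes three west three mul

S => that V L   [S → that V L]
that V L => that three west three L   [V → three west three]
that three west three L => that three west three that S L   [L → that S L]
that three west three that S L => that three west three that that V L L   [S → that V L]
that three west three that that V L L => that three west three that that three west three L L   [V → three west three]
that three west three that that three west three L L => that three west three that that three west three that S L L   [L → that S L]
that three west three that that three west three that S L L => that three west three that that three west three that likes L L   [S → likes]
that three west three that that three west three that likes L L => that three west three that that three west three that likes V L   [L → V]
that three west three that that three west three that likes V L => that three west three that that three west three that likes three west three L   [V → three west three]
that three west three that that three west three that likes three west three L => that three west three that that three west three that likes three west three mul   [L → mul]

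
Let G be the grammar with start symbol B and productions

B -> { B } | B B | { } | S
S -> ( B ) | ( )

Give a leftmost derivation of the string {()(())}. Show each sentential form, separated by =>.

B => {B} => {BB} => {SB} => {()B} => {()S} => {()(B)} => {()(S)} => {()(())}

B => {B}   [B -> { B }]
{B} => {BB}   [B -> B B]
{BB} => {SB}   [B -> S]
{SB} => {()B}   [S -> ( )]
{()B} => {()S}   [B -> S]
{()S} => {()(B)}   [S -> ( B )]
{()(B)} => {()(S)}   [B -> S]
{()(S)} => {()(())}   [S -> ( )]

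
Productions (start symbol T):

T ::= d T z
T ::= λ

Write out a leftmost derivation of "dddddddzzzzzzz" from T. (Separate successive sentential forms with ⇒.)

T ⇒ dTz   [T ::= d T z]
dTz ⇒ ddTzz   [T ::= d T z]
ddTzz ⇒ dddTzzz   [T ::= d T z]
dddTzzz ⇒ ddddTzzzz   [T ::= d T z]
ddddTzzzz ⇒ dddddTzzzzz   [T ::= d T z]
dddddTzzzzz ⇒ ddddddTzzzzzz   [T ::= d T z]
ddddddTzzzzzz ⇒ dddddddTzzzzzzz   [T ::= d T z]
dddddddTzzzzzzz ⇒ dddddddzzzzzzz   [T ::= λ]

T⇒dTz⇒ddTzz⇒dddTzzz⇒ddddTzzzz⇒dddddTzzzzz⇒ddddddTzzzzzz⇒dddddddTzzzzzzz⇒dddddddzzzzzzz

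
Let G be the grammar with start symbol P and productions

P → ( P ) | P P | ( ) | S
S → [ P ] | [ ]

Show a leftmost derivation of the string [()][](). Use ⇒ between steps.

P ⇒ PP ⇒ PPP ⇒ SPP ⇒ [P]PP ⇒ [()]PP ⇒ [()]SP ⇒ [()][]P ⇒ [()][]()

P ⇒ PP   [P → P P]
PP ⇒ PPP   [P → P P]
PPP ⇒ SPP   [P → S]
SPP ⇒ [P]PP   [S → [ P ]]
[P]PP ⇒ [()]PP   [P → ( )]
[()]PP ⇒ [()]SP   [P → S]
[()]SP ⇒ [()][]P   [S → [ ]]
[()][]P ⇒ [()][]()   [P → ( )]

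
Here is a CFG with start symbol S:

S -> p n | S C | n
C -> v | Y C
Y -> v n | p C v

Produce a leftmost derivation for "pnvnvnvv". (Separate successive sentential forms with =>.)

S=>SC=>SCC=>pnCC=>pnYCC=>pnvnCC=>pnvnYCC=>pnvnvnCC=>pnvnvnvC=>pnvnvnvv

S => SC   [S -> S C]
SC => SCC   [S -> S C]
SCC => pnCC   [S -> p n]
pnCC => pnYCC   [C -> Y C]
pnYCC => pnvnCC   [Y -> v n]
pnvnCC => pnvnYCC   [C -> Y C]
pnvnYCC => pnvnvnCC   [Y -> v n]
pnvnvnCC => pnvnvnvC   [C -> v]
pnvnvnvC => pnvnvnvv   [C -> v]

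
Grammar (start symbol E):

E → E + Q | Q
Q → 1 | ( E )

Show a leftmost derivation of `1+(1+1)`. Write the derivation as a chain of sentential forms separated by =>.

E => E+Q => Q+Q => 1+Q => 1+(E) => 1+(E+Q) => 1+(Q+Q) => 1+(1+Q) => 1+(1+1)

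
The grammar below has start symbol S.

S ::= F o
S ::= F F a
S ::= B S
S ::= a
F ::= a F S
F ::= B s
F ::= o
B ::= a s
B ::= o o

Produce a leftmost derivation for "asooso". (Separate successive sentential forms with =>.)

S => BS   [S ::= B S]
BS => asS   [B ::= a s]
asS => asFo   [S ::= F o]
asFo => asBso   [F ::= B s]
asBso => asooso   [B ::= o o]

S=>BS=>asS=>asFo=>asBso=>asooso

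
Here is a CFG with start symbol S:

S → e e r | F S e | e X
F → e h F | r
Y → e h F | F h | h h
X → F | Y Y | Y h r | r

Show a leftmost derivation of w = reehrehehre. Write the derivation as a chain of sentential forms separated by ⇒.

S ⇒ FSe   [S → F S e]
FSe ⇒ rSe   [F → r]
rSe ⇒ reXe   [S → e X]
reXe ⇒ reYYe   [X → Y Y]
reYYe ⇒ reehFYe   [Y → e h F]
reehFYe ⇒ reehrYe   [F → r]
reehrYe ⇒ reehrehFe   [Y → e h F]
reehrehFe ⇒ reehrehehFe   [F → e h F]
reehrehehFe ⇒ reehrehehre   [F → r]

S ⇒ FSe ⇒ rSe ⇒ reXe ⇒ reYYe ⇒ reehFYe ⇒ reehrYe ⇒ reehrehFe ⇒ reehrehehFe ⇒ reehrehehre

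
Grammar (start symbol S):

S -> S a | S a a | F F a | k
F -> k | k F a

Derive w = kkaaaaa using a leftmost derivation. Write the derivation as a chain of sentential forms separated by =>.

S => Sa   [S -> S a]
Sa => Saaa   [S -> S a a]
Saaa => Saaaa   [S -> S a]
Saaaa => FFaaaaa   [S -> F F a]
FFaaaaa => kFaaaaa   [F -> k]
kFaaaaa => kkaaaaa   [F -> k]

S=>Sa=>Saaa=>Saaaa=>FFaaaaa=>kFaaaaa=>kkaaaaa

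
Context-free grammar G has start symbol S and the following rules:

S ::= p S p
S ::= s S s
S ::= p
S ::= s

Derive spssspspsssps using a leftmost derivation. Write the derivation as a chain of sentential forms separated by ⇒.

S ⇒ sSs ⇒ spSps ⇒ spsSsps ⇒ spssSssps ⇒ spsssSsssps ⇒ spssspSpsssps ⇒ spssspspsssps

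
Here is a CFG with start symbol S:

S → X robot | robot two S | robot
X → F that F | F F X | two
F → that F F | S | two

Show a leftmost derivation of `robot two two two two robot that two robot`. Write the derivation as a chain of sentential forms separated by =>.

S => X robot => F that F robot => S that F robot => robot two S that F robot => robot two X robot that F robot => robot two F F X robot that F robot => robot two two F X robot that F robot => robot two two two X robot that F robot => robot two two two two robot that F robot => robot two two two two robot that two robot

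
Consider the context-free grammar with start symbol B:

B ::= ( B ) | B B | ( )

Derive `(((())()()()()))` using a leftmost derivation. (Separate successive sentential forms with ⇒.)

B ⇒ (B) ⇒ ((B)) ⇒ ((BB)) ⇒ ((BBB)) ⇒ ((BBBB)) ⇒ ((BBBBB)) ⇒ (((B)BBBB)) ⇒ (((())BBBB)) ⇒ (((())()BBB)) ⇒ (((())()()BB)) ⇒ (((())()()()B)) ⇒ (((())()()()()))

B ⇒ (B)   [B ::= ( B )]
(B) ⇒ ((B))   [B ::= ( B )]
((B)) ⇒ ((BB))   [B ::= B B]
((BB)) ⇒ ((BBB))   [B ::= B B]
((BBB)) ⇒ ((BBBB))   [B ::= B B]
((BBBB)) ⇒ ((BBBBB))   [B ::= B B]
((BBBBB)) ⇒ (((B)BBBB))   [B ::= ( B )]
(((B)BBBB)) ⇒ (((())BBBB))   [B ::= ( )]
(((())BBBB)) ⇒ (((())()BBB))   [B ::= ( )]
(((())()BBB)) ⇒ (((())()()BB))   [B ::= ( )]
(((())()()BB)) ⇒ (((())()()()B))   [B ::= ( )]
(((())()()()B)) ⇒ (((())()()()()))   [B ::= ( )]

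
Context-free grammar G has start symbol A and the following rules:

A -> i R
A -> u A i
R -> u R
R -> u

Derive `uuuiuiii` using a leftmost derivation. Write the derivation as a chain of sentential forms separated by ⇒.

A ⇒ uAi ⇒ uuAii ⇒ uuuAiii ⇒ uuuiRiii ⇒ uuuiuiii

A ⇒ uAi   [A -> u A i]
uAi ⇒ uuAii   [A -> u A i]
uuAii ⇒ uuuAiii   [A -> u A i]
uuuAiii ⇒ uuuiRiii   [A -> i R]
uuuiRiii ⇒ uuuiuiii   [R -> u]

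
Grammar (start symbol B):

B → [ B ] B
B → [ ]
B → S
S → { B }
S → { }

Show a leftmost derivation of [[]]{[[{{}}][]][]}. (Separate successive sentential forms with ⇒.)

B⇒[B]B⇒[[]]B⇒[[]]S⇒[[]]{B}⇒[[]]{[B]B}⇒[[]]{[[B]B]B}⇒[[]]{[[S]B]B}⇒[[]]{[[{B}]B]B}⇒[[]]{[[{S}]B]B}⇒[[]]{[[{{}}]B]B}⇒[[]]{[[{{}}][]]B}⇒[[]]{[[{{}}][]][]}

B ⇒ [B]B   [B → [ B ] B]
[B]B ⇒ [[]]B   [B → [ ]]
[[]]B ⇒ [[]]S   [B → S]
[[]]S ⇒ [[]]{B}   [S → { B }]
[[]]{B} ⇒ [[]]{[B]B}   [B → [ B ] B]
[[]]{[B]B} ⇒ [[]]{[[B]B]B}   [B → [ B ] B]
[[]]{[[B]B]B} ⇒ [[]]{[[S]B]B}   [B → S]
[[]]{[[S]B]B} ⇒ [[]]{[[{B}]B]B}   [S → { B }]
[[]]{[[{B}]B]B} ⇒ [[]]{[[{S}]B]B}   [B → S]
[[]]{[[{S}]B]B} ⇒ [[]]{[[{{}}]B]B}   [S → { }]
[[]]{[[{{}}]B]B} ⇒ [[]]{[[{{}}][]]B}   [B → [ ]]
[[]]{[[{{}}][]]B} ⇒ [[]]{[[{{}}][]][]}   [B → [ ]]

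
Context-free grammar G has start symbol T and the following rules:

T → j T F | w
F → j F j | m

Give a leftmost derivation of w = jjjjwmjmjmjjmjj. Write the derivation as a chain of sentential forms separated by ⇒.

T ⇒ jTF   [T → j T F]
jTF ⇒ jjTFF   [T → j T F]
jjTFF ⇒ jjjTFFF   [T → j T F]
jjjTFFF ⇒ jjjjTFFFF   [T → j T F]
jjjjTFFFF ⇒ jjjjwFFFF   [T → w]
jjjjwFFFF ⇒ jjjjwmFFF   [F → m]
jjjjwmFFF ⇒ jjjjwmjFjFF   [F → j F j]
jjjjwmjFjFF ⇒ jjjjwmjmjFF   [F → m]
jjjjwmjmjFF ⇒ jjjjwmjmjmF   [F → m]
jjjjwmjmjmF ⇒ jjjjwmjmjmjFj   [F → j F j]
jjjjwmjmjmjFj ⇒ jjjjwmjmjmjjFjj   [F → j F j]
jjjjwmjmjmjjFjj ⇒ jjjjwmjmjmjjmjj   [F → m]

T ⇒ jTF ⇒ jjTFF ⇒ jjjTFFF ⇒ jjjjTFFFF ⇒ jjjjwFFFF ⇒ jjjjwmFFF ⇒ jjjjwmjFjFF ⇒ jjjjwmjmjFF ⇒ jjjjwmjmjmF ⇒ jjjjwmjmjmjFj ⇒ jjjjwmjmjmjjFjj ⇒ jjjjwmjmjmjjmjj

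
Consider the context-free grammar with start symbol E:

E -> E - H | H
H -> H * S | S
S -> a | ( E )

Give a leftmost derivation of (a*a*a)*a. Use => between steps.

E=>H=>H*S=>S*S=>(E)*S=>(H)*S=>(H*S)*S=>(H*S*S)*S=>(S*S*S)*S=>(a*S*S)*S=>(a*a*S)*S=>(a*a*a)*S=>(a*a*a)*a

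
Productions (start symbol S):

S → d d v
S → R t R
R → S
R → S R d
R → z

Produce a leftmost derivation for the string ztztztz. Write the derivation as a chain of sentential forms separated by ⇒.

S ⇒ RtR ⇒ ztR ⇒ ztS ⇒ ztRtR ⇒ ztStR ⇒ ztRtRtR ⇒ ztztRtR ⇒ ztztztR ⇒ ztztztz

S ⇒ RtR   [S → R t R]
RtR ⇒ ztR   [R → z]
ztR ⇒ ztS   [R → S]
ztS ⇒ ztRtR   [S → R t R]
ztRtR ⇒ ztStR   [R → S]
ztStR ⇒ ztRtRtR   [S → R t R]
ztRtRtR ⇒ ztztRtR   [R → z]
ztztRtR ⇒ ztztztR   [R → z]
ztztztR ⇒ ztztztz   [R → z]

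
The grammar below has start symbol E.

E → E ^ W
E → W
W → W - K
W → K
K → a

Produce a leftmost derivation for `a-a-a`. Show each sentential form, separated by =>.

E => W => W-K => W-K-K => K-K-K => a-K-K => a-a-K => a-a-a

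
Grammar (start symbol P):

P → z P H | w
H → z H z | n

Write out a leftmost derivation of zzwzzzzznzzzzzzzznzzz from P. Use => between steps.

P => zPH   [P → z P H]
zPH => zzPHH   [P → z P H]
zzPHH => zzwHH   [P → w]
zzwHH => zzwzHzH   [H → z H z]
zzwzHzH => zzwzzHzzH   [H → z H z]
zzwzzHzzH => zzwzzzHzzzH   [H → z H z]
zzwzzzHzzzH => zzwzzzzHzzzzH   [H → z H z]
zzwzzzzHzzzzH => zzwzzzzzHzzzzzH   [H → z H z]
zzwzzzzzHzzzzzH => zzwzzzzznzzzzzH   [H → n]
zzwzzzzznzzzzzH => zzwzzzzznzzzzzzHz   [H → z H z]
zzwzzzzznzzzzzzHz => zzwzzzzznzzzzzzzHzz   [H → z H z]
zzwzzzzznzzzzzzzHzz => zzwzzzzznzzzzzzzzHzzz   [H → z H z]
zzwzzzzznzzzzzzzzHzzz => zzwzzzzznzzzzzzzznzzz   [H → n]

P => zPH => zzPHH => zzwHH => zzwzHzH => zzwzzHzzH => zzwzzzHzzzH => zzwzzzzHzzzzH => zzwzzzzzHzzzzzH => zzwzzzzznzzzzzH => zzwzzzzznzzzzzzHz => zzwzzzzznzzzzzzzHzz => zzwzzzzznzzzzzzzzHzzz => zzwzzzzznzzzzzzzznzzz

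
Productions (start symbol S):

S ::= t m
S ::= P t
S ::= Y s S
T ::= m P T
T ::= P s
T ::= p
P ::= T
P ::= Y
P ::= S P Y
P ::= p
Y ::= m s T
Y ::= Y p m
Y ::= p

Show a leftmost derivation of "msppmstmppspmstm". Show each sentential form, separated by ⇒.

S ⇒ YsS ⇒ YpmsS ⇒ msTpmsS ⇒ msPspmsS ⇒ msSPYspmsS ⇒ msYsSPYspmsS ⇒ msYpmsSPYspmsS ⇒ msppmsSPYspmsS ⇒ msppmstmPYspmsS ⇒ msppmstmpYspmsS ⇒ msppmstmppspmsS ⇒ msppmstmppspmstm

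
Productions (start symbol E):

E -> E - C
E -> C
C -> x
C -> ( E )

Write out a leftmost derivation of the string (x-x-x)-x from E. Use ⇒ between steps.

E ⇒ E-C   [E -> E - C]
E-C ⇒ C-C   [E -> C]
C-C ⇒ (E)-C   [C -> ( E )]
(E)-C ⇒ (E-C)-C   [E -> E - C]
(E-C)-C ⇒ (E-C-C)-C   [E -> E - C]
(E-C-C)-C ⇒ (C-C-C)-C   [E -> C]
(C-C-C)-C ⇒ (x-C-C)-C   [C -> x]
(x-C-C)-C ⇒ (x-x-C)-C   [C -> x]
(x-x-C)-C ⇒ (x-x-x)-C   [C -> x]
(x-x-x)-C ⇒ (x-x-x)-x   [C -> x]

E ⇒ E-C ⇒ C-C ⇒ (E)-C ⇒ (E-C)-C ⇒ (E-C-C)-C ⇒ (C-C-C)-C ⇒ (x-C-C)-C ⇒ (x-x-C)-C ⇒ (x-x-x)-C ⇒ (x-x-x)-x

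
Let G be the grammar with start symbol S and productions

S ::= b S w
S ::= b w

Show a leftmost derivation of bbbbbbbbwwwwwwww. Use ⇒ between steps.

S ⇒ bSw   [S ::= b S w]
bSw ⇒ bbSww   [S ::= b S w]
bbSww ⇒ bbbSwww   [S ::= b S w]
bbbSwww ⇒ bbbbSwwww   [S ::= b S w]
bbbbSwwww ⇒ bbbbbSwwwww   [S ::= b S w]
bbbbbSwwwww ⇒ bbbbbbSwwwwww   [S ::= b S w]
bbbbbbSwwwwww ⇒ bbbbbbbSwwwwwww   [S ::= b S w]
bbbbbbbSwwwwwww ⇒ bbbbbbbbwwwwwwww   [S ::= b w]

S ⇒ bSw ⇒ bbSww ⇒ bbbSwww ⇒ bbbbSwwww ⇒ bbbbbSwwwww ⇒ bbbbbbSwwwwww ⇒ bbbbbbbSwwwwwww ⇒ bbbbbbbbwwwwwwww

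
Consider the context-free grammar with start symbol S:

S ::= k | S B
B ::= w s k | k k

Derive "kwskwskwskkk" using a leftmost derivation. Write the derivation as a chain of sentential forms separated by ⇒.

S ⇒ SB ⇒ SBB ⇒ SBBB ⇒ SBBBB ⇒ kBBBB ⇒ kwskBBB ⇒ kwskwskBB ⇒ kwskwskwskB ⇒ kwskwskwskkk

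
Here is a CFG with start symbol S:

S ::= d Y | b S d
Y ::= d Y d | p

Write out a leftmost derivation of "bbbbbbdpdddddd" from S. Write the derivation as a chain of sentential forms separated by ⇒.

S⇒bSd⇒bbSdd⇒bbbSddd⇒bbbbSdddd⇒bbbbbSddddd⇒bbbbbbSdddddd⇒bbbbbbdYdddddd⇒bbbbbbdpdddddd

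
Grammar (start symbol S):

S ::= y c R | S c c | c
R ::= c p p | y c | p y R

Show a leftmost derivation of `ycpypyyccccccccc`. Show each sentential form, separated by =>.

S=>Scc=>Scccc=>Scccccc=>Scccccccc=>ycRcccccccc=>ycpyRcccccccc=>ycpypyRcccccccc=>ycpypyyccccccccc

S => Scc   [S ::= S c c]
Scc => Scccc   [S ::= S c c]
Scccc => Scccccc   [S ::= S c c]
Scccccc => Scccccccc   [S ::= S c c]
Scccccccc => ycRcccccccc   [S ::= y c R]
ycRcccccccc => ycpyRcccccccc   [R ::= p y R]
ycpyRcccccccc => ycpypyRcccccccc   [R ::= p y R]
ycpypyRcccccccc => ycpypyyccccccccc   [R ::= y c]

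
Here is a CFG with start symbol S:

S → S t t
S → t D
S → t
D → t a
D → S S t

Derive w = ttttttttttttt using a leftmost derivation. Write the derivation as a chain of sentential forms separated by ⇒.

S ⇒ Stt ⇒ Stttt ⇒ tDtttt ⇒ tSSttttt ⇒ ttDSttttt ⇒ ttSStSttttt ⇒ ttSttStSttttt ⇒ tttttStSttttt ⇒ tttttttSttttt ⇒ ttttttttttttt

S ⇒ Stt   [S → S t t]
Stt ⇒ Stttt   [S → S t t]
Stttt ⇒ tDtttt   [S → t D]
tDtttt ⇒ tSSttttt   [D → S S t]
tSSttttt ⇒ ttDSttttt   [S → t D]
ttDSttttt ⇒ ttSStSttttt   [D → S S t]
ttSStSttttt ⇒ ttSttStSttttt   [S → S t t]
ttSttStSttttt ⇒ tttttStSttttt   [S → t]
tttttStSttttt ⇒ tttttttSttttt   [S → t]
tttttttSttttt ⇒ ttttttttttttt   [S → t]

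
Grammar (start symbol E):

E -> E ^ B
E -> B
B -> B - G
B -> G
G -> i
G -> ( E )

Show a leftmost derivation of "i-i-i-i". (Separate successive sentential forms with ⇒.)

E ⇒ B   [E -> B]
B ⇒ B-G   [B -> B - G]
B-G ⇒ B-G-G   [B -> B - G]
B-G-G ⇒ B-G-G-G   [B -> B - G]
B-G-G-G ⇒ G-G-G-G   [B -> G]
G-G-G-G ⇒ i-G-G-G   [G -> i]
i-G-G-G ⇒ i-i-G-G   [G -> i]
i-i-G-G ⇒ i-i-i-G   [G -> i]
i-i-i-G ⇒ i-i-i-i   [G -> i]

E ⇒ B ⇒ B-G ⇒ B-G-G ⇒ B-G-G-G ⇒ G-G-G-G ⇒ i-G-G-G ⇒ i-i-G-G ⇒ i-i-i-G ⇒ i-i-i-i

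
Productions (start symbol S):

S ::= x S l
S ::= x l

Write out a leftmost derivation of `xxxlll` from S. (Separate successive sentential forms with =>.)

S => xSl => xxSll => xxxlll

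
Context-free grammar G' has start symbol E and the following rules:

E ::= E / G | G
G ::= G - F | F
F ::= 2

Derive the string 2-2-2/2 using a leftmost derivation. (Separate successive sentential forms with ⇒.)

E⇒E/G⇒G/G⇒G-F/G⇒G-F-F/G⇒F-F-F/G⇒2-F-F/G⇒2-2-F/G⇒2-2-2/G⇒2-2-2/F⇒2-2-2/2

E ⇒ E/G   [E ::= E / G]
E/G ⇒ G/G   [E ::= G]
G/G ⇒ G-F/G   [G ::= G - F]
G-F/G ⇒ G-F-F/G   [G ::= G - F]
G-F-F/G ⇒ F-F-F/G   [G ::= F]
F-F-F/G ⇒ 2-F-F/G   [F ::= 2]
2-F-F/G ⇒ 2-2-F/G   [F ::= 2]
2-2-F/G ⇒ 2-2-2/G   [F ::= 2]
2-2-2/G ⇒ 2-2-2/F   [G ::= F]
2-2-2/F ⇒ 2-2-2/2   [F ::= 2]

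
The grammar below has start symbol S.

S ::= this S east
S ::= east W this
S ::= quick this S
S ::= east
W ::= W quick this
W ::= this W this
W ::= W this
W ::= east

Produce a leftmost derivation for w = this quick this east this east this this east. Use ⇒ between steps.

S ⇒ this S east ⇒ this quick this S east ⇒ this quick this east W this east ⇒ this quick this east this W this this east ⇒ this quick this east this east this this east

S ⇒ this S east   [S ::= this S east]
this S east ⇒ this quick this S east   [S ::= quick this S]
this quick this S east ⇒ this quick this east W this east   [S ::= east W this]
this quick this east W this east ⇒ this quick this east this W this this east   [W ::= this W this]
this quick this east this W this this east ⇒ this quick this east this east this this east   [W ::= east]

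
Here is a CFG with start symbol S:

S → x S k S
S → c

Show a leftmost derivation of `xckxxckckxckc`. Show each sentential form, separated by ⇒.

S ⇒ xSkS   [S → x S k S]
xSkS ⇒ xckS   [S → c]
xckS ⇒ xckxSkS   [S → x S k S]
xckxSkS ⇒ xckxxSkSkS   [S → x S k S]
xckxxSkSkS ⇒ xckxxckSkS   [S → c]
xckxxckSkS ⇒ xckxxckckS   [S → c]
xckxxckckS ⇒ xckxxckckxSkS   [S → x S k S]
xckxxckckxSkS ⇒ xckxxckckxckS   [S → c]
xckxxckckxckS ⇒ xckxxckckxckc   [S → c]

S ⇒ xSkS ⇒ xckS ⇒ xckxSkS ⇒ xckxxSkSkS ⇒ xckxxckSkS ⇒ xckxxckckS ⇒ xckxxckckxSkS ⇒ xckxxckckxckS ⇒ xckxxckckxckc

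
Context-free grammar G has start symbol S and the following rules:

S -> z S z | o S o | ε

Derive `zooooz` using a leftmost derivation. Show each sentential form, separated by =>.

S=>zSz=>zoSoz=>zooSooz=>zooooz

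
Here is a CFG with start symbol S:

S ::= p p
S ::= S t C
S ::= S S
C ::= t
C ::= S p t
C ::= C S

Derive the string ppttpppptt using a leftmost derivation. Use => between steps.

S => StC   [S ::= S t C]
StC => SStC   [S ::= S S]
SStC => SSStC   [S ::= S S]
SSStC => StCSStC   [S ::= S t C]
StCSStC => pptCSStC   [S ::= p p]
pptCSStC => ppttSStC   [C ::= t]
ppttSStC => ppttppStC   [S ::= p p]
ppttppStC => ppttpppptC   [S ::= p p]
ppttpppptC => ppttpppptt   [C ::= t]

S => StC => SStC => SSStC => StCSStC => pptCSStC => ppttSStC => ppttppStC => ppttpppptC => ppttpppptt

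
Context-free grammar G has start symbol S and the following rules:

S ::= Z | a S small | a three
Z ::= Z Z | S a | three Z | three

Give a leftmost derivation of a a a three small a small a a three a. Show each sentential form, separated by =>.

S => Z => Z Z => S a Z => a S small a Z => a Z small a Z => a S a small a Z => a a S small a small a Z => a a a three small a small a Z => a a a three small a small a S a => a a a three small a small a a three a

S => Z   [S ::= Z]
Z => Z Z   [Z ::= Z Z]
Z Z => S a Z   [Z ::= S a]
S a Z => a S small a Z   [S ::= a S small]
a S small a Z => a Z small a Z   [S ::= Z]
a Z small a Z => a S a small a Z   [Z ::= S a]
a S a small a Z => a a S small a small a Z   [S ::= a S small]
a a S small a small a Z => a a a three small a small a Z   [S ::= a three]
a a a three small a small a Z => a a a three small a small a S a   [Z ::= S a]
a a a three small a small a S a => a a a three small a small a a three a   [S ::= a three]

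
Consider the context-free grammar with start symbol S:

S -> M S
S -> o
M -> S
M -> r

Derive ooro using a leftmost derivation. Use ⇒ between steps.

S⇒MS⇒SS⇒MSS⇒SSS⇒oSS⇒ooS⇒ooMS⇒oorS⇒ooro

S ⇒ MS   [S -> M S]
MS ⇒ SS   [M -> S]
SS ⇒ MSS   [S -> M S]
MSS ⇒ SSS   [M -> S]
SSS ⇒ oSS   [S -> o]
oSS ⇒ ooS   [S -> o]
ooS ⇒ ooMS   [S -> M S]
ooMS ⇒ oorS   [M -> r]
oorS ⇒ ooro   [S -> o]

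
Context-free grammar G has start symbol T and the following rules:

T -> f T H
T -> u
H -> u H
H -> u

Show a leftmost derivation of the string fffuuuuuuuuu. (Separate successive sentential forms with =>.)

T=>fTH=>ffTHH=>fffTHHH=>fffuHHH=>fffuuHH=>fffuuuHH=>fffuuuuHH=>fffuuuuuHH=>fffuuuuuuHH=>fffuuuuuuuHH=>fffuuuuuuuuH=>fffuuuuuuuuu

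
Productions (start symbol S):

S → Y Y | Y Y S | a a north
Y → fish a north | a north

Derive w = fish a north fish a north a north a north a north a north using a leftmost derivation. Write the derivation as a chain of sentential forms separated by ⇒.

S ⇒ Y Y S   [S → Y Y S]
Y Y S ⇒ fish a north Y S   [Y → fish a north]
fish a north Y S ⇒ fish a north fish a north S   [Y → fish a north]
fish a north fish a north S ⇒ fish a north fish a north Y Y S   [S → Y Y S]
fish a north fish a north Y Y S ⇒ fish a north fish a north a north Y S   [Y → a north]
fish a north fish a north a north Y S ⇒ fish a north fish a north a north a north S   [Y → a north]
fish a north fish a north a north a north S ⇒ fish a north fish a north a north a north Y Y   [S → Y Y]
fish a north fish a north a north a north Y Y ⇒ fish a north fish a north a north a north a north Y   [Y → a north]
fish a north fish a north a north a north a north Y ⇒ fish a north fish a north a north a north a north a north   [Y → a north]

S ⇒ Y Y S ⇒ fish a north Y S ⇒ fish a north fish a north S ⇒ fish a north fish a north Y Y S ⇒ fish a north fish a north a north Y S ⇒ fish a north fish a north a north a north S ⇒ fish a north fish a north a north a north Y Y ⇒ fish a north fish a north a north a north a north Y ⇒ fish a north fish a north a north a north a north a north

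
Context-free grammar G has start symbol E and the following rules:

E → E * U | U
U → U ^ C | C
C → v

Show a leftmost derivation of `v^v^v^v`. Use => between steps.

E => U => U^C => U^C^C => U^C^C^C => C^C^C^C => v^C^C^C => v^v^C^C => v^v^v^C => v^v^v^v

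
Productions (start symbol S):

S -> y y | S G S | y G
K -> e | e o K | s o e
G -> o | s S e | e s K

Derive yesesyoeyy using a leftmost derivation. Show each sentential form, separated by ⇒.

S ⇒ SGS ⇒ yGGS ⇒ yesKGS ⇒ yeseGS ⇒ yesesSeS ⇒ yesesyGeS ⇒ yesesyoeS ⇒ yesesyoeyy

S ⇒ SGS   [S -> S G S]
SGS ⇒ yGGS   [S -> y G]
yGGS ⇒ yesKGS   [G -> e s K]
yesKGS ⇒ yeseGS   [K -> e]
yeseGS ⇒ yesesSeS   [G -> s S e]
yesesSeS ⇒ yesesyGeS   [S -> y G]
yesesyGeS ⇒ yesesyoeS   [G -> o]
yesesyoeS ⇒ yesesyoeyy   [S -> y y]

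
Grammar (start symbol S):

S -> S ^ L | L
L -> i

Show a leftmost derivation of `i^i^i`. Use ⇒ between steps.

S ⇒ S^L   [S -> S ^ L]
S^L ⇒ S^L^L   [S -> S ^ L]
S^L^L ⇒ L^L^L   [S -> L]
L^L^L ⇒ i^L^L   [L -> i]
i^L^L ⇒ i^i^L   [L -> i]
i^i^L ⇒ i^i^i   [L -> i]

S⇒S^L⇒S^L^L⇒L^L^L⇒i^L^L⇒i^i^L⇒i^i^i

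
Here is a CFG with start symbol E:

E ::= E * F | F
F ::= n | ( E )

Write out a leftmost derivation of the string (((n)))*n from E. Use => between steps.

E => E*F => F*F => (E)*F => (F)*F => ((E))*F => ((F))*F => (((E)))*F => (((F)))*F => (((n)))*F => (((n)))*n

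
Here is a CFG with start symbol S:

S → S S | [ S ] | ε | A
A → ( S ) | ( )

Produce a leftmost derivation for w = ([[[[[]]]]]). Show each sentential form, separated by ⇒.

S⇒SS⇒AS⇒(S)S⇒([S])S⇒([[S]])S⇒([[[S]]])S⇒([[[[S]]]])S⇒([[[[[S]]]]])S⇒([[[[[]]]]])S⇒([[[[[]]]]])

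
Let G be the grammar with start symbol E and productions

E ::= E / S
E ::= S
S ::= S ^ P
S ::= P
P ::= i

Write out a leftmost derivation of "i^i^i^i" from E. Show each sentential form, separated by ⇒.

E ⇒ S   [E ::= S]
S ⇒ S^P   [S ::= S ^ P]
S^P ⇒ S^P^P   [S ::= S ^ P]
S^P^P ⇒ S^P^P^P   [S ::= S ^ P]
S^P^P^P ⇒ P^P^P^P   [S ::= P]
P^P^P^P ⇒ i^P^P^P   [P ::= i]
i^P^P^P ⇒ i^i^P^P   [P ::= i]
i^i^P^P ⇒ i^i^i^P   [P ::= i]
i^i^i^P ⇒ i^i^i^i   [P ::= i]

E ⇒ S ⇒ S^P ⇒ S^P^P ⇒ S^P^P^P ⇒ P^P^P^P ⇒ i^P^P^P ⇒ i^i^P^P ⇒ i^i^i^P ⇒ i^i^i^i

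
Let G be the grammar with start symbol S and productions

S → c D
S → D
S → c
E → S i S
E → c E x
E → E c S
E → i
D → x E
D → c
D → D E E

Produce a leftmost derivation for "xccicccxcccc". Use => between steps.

S => D => xE => xEcS => xEcScS => xcExcScS => xcEcSxcScS => xcSiScSxcScS => xcciScSxcScS => xcciccSxcScS => xccicccxcScS => xccicccxcccS => xccicccxcccc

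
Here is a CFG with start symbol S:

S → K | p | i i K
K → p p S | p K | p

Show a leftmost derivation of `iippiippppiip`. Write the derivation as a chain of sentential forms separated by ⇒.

S⇒iiK⇒iippS⇒iippiiK⇒iippiippS⇒iippiippK⇒iippiippppS⇒iippiippppiiK⇒iippiippppiip

S ⇒ iiK   [S → i i K]
iiK ⇒ iippS   [K → p p S]
iippS ⇒ iippiiK   [S → i i K]
iippiiK ⇒ iippiippS   [K → p p S]
iippiippS ⇒ iippiippK   [S → K]
iippiippK ⇒ iippiippppS   [K → p p S]
iippiippppS ⇒ iippiippppiiK   [S → i i K]
iippiippppiiK ⇒ iippiippppiip   [K → p]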